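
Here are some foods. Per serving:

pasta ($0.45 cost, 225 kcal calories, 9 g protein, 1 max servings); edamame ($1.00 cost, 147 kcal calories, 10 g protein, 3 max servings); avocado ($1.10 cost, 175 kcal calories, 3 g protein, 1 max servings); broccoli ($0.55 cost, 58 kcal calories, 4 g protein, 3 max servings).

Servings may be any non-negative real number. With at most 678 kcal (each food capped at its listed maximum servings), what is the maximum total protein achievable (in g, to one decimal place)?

Protein per kcal: broccoli 0.06897, edamame 0.06803, pasta 0.04, avocado 0.01714.
Take 3 servings of broccoli: uses 174 kcal, +12.0 g protein (running total 12.0 g).
Take 3 servings of edamame: uses 441 kcal, +30.0 g protein (running total 42.0 g).
Take 0.28 servings of pasta: uses 63 kcal, +2.5 g protein (running total 44.5 g).
Filling greedily by protein-per-kcal is optimal for one linear limit, giving 44.5 g.

44.5 g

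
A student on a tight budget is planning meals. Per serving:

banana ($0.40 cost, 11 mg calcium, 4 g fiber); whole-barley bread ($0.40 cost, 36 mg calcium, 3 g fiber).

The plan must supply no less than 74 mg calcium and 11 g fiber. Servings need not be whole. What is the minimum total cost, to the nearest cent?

Two binding constraints pin down two serving amounts, so the optimal mix uses at most two foods. The candidates are each food alone (scaled to the tighter of calcium/fiber) and each pair with both constraints tight.
banana only: max(74/11, 11/4) = 6.727 servings → $2.69.
whole-barley bread only: max(74/36, 11/3) = 3.667 servings → $1.47.
banana + whole-barley bread with both tight: 1.568 servings and 1.577 servings → $1.26.
The minimum over all feasible corners is $1.26.

$1.26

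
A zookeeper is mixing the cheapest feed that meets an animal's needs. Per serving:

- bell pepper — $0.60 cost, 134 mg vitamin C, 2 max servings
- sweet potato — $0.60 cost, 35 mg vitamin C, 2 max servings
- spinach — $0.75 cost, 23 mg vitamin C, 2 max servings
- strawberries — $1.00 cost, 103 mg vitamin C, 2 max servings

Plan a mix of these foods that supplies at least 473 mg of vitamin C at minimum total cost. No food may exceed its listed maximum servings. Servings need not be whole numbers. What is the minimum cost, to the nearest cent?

$3.19

Cost per mg of vitamin C: bell pepper $0.0045, strawberries $0.0097, sweet potato $0.0171, spinach $0.0326.
Take 2 servings of bell pepper: +268.0 mg vitamin C for $1.20 (total $1.20, still need 205.0 mg).
Take 1.99 servings of strawberries: +205.0 mg vitamin C for $1.99 (total $3.19, still need 0.0 mg).
Filling from the cheapest source first is optimal under one linear minimum: $3.19.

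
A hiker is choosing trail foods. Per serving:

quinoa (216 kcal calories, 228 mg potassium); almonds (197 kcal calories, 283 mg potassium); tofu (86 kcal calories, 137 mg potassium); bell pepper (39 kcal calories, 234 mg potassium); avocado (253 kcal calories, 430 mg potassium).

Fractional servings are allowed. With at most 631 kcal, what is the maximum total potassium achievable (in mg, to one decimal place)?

3786.0 mg

Potassium per kcal: bell pepper 6, avocado 1.7, tofu 1.593, almonds 1.437, quinoa 1.056.
With no serving limits, spend the whole calories allowance on bell pepper: 631 kcal / 39 kcal × 234 mg = 3786.0 mg.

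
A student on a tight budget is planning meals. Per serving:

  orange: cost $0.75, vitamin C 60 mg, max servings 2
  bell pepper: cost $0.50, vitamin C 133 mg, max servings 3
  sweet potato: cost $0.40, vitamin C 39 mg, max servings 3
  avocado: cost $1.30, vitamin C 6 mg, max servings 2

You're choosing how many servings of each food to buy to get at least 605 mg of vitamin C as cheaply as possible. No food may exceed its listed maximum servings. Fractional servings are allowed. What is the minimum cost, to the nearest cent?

Cost per mg of vitamin C: bell pepper $0.0038, sweet potato $0.0103, orange $0.0125, avocado $0.2167.
Take 3 servings of bell pepper: +399.0 mg vitamin C for $1.50 (total $1.50, still need 206.0 mg).
Take 3 servings of sweet potato: +117.0 mg vitamin C for $1.20 (total $2.70, still need 89.0 mg).
Take 1.483 servings of orange: +89.0 mg vitamin C for $1.11 (total $3.81, still need 0.0 mg).
Greedy by cheapest-per-mg is optimal for a single linear constraint, so the minimum cost is $3.81.

$3.81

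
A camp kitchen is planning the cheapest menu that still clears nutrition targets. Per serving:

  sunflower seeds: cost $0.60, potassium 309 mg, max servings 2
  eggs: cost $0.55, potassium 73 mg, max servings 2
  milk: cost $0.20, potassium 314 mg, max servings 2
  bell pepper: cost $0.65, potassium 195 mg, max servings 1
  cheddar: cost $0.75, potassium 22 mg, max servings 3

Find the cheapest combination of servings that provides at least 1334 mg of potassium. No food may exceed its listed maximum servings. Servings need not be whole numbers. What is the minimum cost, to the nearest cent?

$1.89

Cost per mg of potassium: milk $0.0006, sunflower seeds $0.0019, bell pepper $0.0033, eggs $0.0075, cheddar $0.0341.
Take 2 servings of milk: +628.0 mg potassium for $0.40 (total $0.40, still need 706.0 mg).
Take 2 servings of sunflower seeds: +618.0 mg potassium for $1.20 (total $1.60, still need 88.0 mg).
Take 0.4513 servings of bell pepper: +88.0 mg potassium for $0.29 (total $1.89, still need 0.0 mg).
Filling from the cheapest source first is optimal under one linear minimum: $1.89.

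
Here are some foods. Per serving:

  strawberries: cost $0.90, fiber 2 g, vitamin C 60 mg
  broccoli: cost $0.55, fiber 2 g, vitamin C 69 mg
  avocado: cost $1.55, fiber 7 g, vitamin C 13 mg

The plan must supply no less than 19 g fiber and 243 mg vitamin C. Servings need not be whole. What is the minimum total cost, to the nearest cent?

An LP optimum is at a vertex; with two nutrient constraints at most two foods are used. Check each candidate.
strawberries only: max(19/2, 243/60) = 9.5 servings → $8.55.
broccoli only: max(19/2, 243/69) = 9.5 servings → $5.22.
avocado only: max(19/7, 243/13) = 18.69 servings → $28.97.
strawberries + broccoli: the both-tight solution has a negative serving — not a feasible corner.
strawberries + avocado with both tight: 3.69 servings and 1.66 servings → $5.89.
broccoli + avocado with both tight: 3.182 servings and 1.805 servings → $4.55.
The minimum over all feasible corners is $4.55.

$4.55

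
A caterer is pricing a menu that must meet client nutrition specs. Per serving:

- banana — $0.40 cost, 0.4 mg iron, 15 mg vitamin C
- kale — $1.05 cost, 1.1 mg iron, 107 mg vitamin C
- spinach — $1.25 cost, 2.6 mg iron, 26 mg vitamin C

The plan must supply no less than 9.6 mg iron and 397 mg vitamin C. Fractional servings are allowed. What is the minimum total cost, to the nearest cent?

A basic optimal solution has at most two foods positive. Try each food alone and each pair with both targets met exactly.
banana only: max(9.6/0.4, 397/15) = 26.47 servings → $10.59.
kale only: max(9.6/1.1, 397/107) = 8.727 servings → $9.16.
spinach only: max(9.6/2.6, 397/26) = 15.27 servings → $19.09.
banana + kale with both tight: 22.45 servings and 0.5627 servings → $9.57.
banana + spinach: the both-tight solution has a negative serving — not a feasible corner.
kale + spinach with both tight: 3.135 servings and 2.366 servings → $6.25.
Cheapest feasible corner: $6.25.

$6.25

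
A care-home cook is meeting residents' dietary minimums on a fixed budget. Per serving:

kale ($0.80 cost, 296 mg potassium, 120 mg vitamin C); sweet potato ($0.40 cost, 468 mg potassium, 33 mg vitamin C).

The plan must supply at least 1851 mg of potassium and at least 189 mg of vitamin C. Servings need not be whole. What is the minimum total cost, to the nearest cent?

$1.90

Minimising a linear cost over {potassium ≥ 1851, vitamin C ≥ 189, servings ≥ 0} — the optimum is at a vertex, using one or two foods.
kale only: max(1851/296, 189/120) = 6.253 servings → $5.00.
sweet potato only: max(1851/468, 189/33) = 5.727 servings → $2.29.
kale + sweet potato with both tight: 0.59 servings and 3.582 servings → $1.90.
The minimum over all feasible corners is $1.90.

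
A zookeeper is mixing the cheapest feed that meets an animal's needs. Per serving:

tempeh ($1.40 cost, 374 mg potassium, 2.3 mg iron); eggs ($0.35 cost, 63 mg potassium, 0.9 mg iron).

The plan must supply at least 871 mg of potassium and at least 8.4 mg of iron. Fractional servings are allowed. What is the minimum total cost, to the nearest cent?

$3.94

For a min-cost LP with two ≥-constraints, a basic feasible solution has at most two positive variables.
tempeh only: max(871/374, 8.4/2.3) = 3.652 servings → $5.11.
eggs only: max(871/63, 8.4/0.9) = 13.83 servings → $4.84.
tempeh + eggs with both tight: 1.329 servings and 5.938 servings → $3.94.
Cheapest feasible corner: $3.94.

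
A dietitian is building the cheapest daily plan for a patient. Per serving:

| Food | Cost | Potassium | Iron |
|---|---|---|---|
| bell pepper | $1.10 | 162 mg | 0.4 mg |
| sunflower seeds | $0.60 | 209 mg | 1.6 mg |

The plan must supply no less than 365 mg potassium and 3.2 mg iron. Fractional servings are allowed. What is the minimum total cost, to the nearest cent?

Compare the cost at each extreme point of the feasible region.
bell pepper only: max(365/162, 3.2/0.4) = 8 servings → $8.80.
sunflower seeds only: max(365/209, 3.2/1.6) = 2 servings → $1.20.
bell pepper + sunflower seeds: the both-tight solution has a negative serving — not a feasible corner.
Cheapest feasible corner: $1.20.

$1.20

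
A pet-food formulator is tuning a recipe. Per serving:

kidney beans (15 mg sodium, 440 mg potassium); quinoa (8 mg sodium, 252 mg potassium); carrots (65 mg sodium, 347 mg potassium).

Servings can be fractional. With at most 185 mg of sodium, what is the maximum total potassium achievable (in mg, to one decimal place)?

5827.5 mg

Potassium per mg sodium: quinoa 31.5, kidney beans 29.33, carrots 5.338.
With no serving limits, spend the whole sodium allowance on quinoa: 185 mg / 8 mg × 252 mg = 5827.5 mg.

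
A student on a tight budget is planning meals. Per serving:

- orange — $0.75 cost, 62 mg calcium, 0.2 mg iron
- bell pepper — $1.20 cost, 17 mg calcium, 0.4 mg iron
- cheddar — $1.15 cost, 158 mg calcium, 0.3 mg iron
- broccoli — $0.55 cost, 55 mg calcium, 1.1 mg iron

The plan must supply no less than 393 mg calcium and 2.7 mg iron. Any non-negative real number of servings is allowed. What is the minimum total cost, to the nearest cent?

Check every corner: each single food scaled to meet both minima, and each pair solved so both constraints bind.
orange only: max(393/62, 2.7/0.2) = 13.5 servings → $10.12.
bell pepper only: max(393/17, 2.7/0.4) = 23.12 servings → $27.74.
cheddar only: max(393/158, 2.7/0.3) = 9 servings → $10.35.
broccoli only: max(393/55, 2.7/1.1) = 7.145 servings → $3.93.
orange + bell pepper with both tight: 5.201 servings and 4.15 servings → $8.88.
orange + cheddar: the both-tight solution has a negative serving — not a feasible corner.
orange + broccoli with both tight: 4.962 servings and 1.552 servings → $4.58.
bell pepper + cheddar with both tight: 5.313 servings and 1.916 servings → $8.58.
bell pepper + broccoli with both targets exact would need a negative amount; discard.
cheddar + broccoli with both tight: 1.804 servings and 1.962 servings → $3.15.
So the least-cost plan costs $3.15.

$3.15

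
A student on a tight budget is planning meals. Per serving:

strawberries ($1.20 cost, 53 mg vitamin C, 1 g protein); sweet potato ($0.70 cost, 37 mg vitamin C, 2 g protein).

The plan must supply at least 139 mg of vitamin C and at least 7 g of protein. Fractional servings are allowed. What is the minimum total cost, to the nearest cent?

$2.63

For a min-cost LP with two ≥-constraints, a basic feasible solution has at most two positive variables.
strawberries only: max(139/53, 7/1) = 7 servings → $8.40.
sweet potato only: max(139/37, 7/2) = 3.757 servings → $2.63.
strawberries + sweet potato with both tight: 0.2754 servings and 3.362 servings → $2.68.
The minimum over all feasible corners is $2.63.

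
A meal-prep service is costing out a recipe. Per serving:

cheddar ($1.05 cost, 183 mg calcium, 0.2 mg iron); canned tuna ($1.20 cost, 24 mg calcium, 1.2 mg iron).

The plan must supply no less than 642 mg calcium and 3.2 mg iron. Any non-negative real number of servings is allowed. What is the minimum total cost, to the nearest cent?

$5.94

This is a tiny linear program; its minimum lies at a vertex of the feasible set. List the vertices and price them.
cheddar only: max(642/183, 3.2/0.2) = 16 servings → $16.80.
canned tuna only: max(642/24, 3.2/1.2) = 26.75 servings → $32.10.
cheddar + canned tuna with both tight: 3.229 servings and 2.128 servings → $5.94.
The minimum over all feasible corners is $5.94.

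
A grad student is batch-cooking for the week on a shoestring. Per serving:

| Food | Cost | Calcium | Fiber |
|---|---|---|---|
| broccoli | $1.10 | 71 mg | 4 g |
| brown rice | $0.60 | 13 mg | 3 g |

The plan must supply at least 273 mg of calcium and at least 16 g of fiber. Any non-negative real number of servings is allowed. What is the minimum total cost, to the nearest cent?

broccoli only: max(273/71, 16/4) = 4 servings → $4.40.
brown rice only: max(273/13, 16/3) = 21 servings → $12.60.
broccoli + brown rice with both tight: 3.795 servings and 0.2733 servings → $4.34.
The minimum over all feasible corners is $4.34.

$4.34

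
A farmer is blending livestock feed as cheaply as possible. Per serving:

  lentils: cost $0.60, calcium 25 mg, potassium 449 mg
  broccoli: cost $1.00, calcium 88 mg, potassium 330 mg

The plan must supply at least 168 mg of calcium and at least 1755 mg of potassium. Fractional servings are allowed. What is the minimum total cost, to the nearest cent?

$2.91

An LP optimum is at a vertex; with two nutrient constraints at most two foods are used. Check each candidate.
lentils only: max(168/25, 1755/449) = 6.72 servings → $4.03.
broccoli only: max(168/88, 1755/330) = 5.318 servings → $5.32.
lentils + broccoli with both tight: 3.167 servings and 1.009 servings → $2.91.
So the least-cost plan costs $2.91.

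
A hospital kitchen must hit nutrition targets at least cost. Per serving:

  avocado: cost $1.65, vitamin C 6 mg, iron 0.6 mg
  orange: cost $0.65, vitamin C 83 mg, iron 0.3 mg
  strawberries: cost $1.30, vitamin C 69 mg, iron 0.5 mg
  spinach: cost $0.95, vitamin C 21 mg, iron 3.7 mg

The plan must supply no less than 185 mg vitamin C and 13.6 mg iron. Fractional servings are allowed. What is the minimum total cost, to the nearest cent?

$4.25

This is a tiny linear program; its minimum lies at a vertex of the feasible set. List the vertices and price them.
avocado only: max(185/6, 13.6/0.6) = 30.83 servings → $50.88.
orange only: max(185/83, 13.6/0.3) = 45.33 servings → $29.47.
strawberries only: max(185/69, 13.6/0.5) = 27.2 servings → $35.36.
spinach only: max(185/21, 13.6/3.7) = 8.81 servings → $8.37.
avocado + orange with both tight: 22.36 servings and 0.6125 servings → $37.29.
avocado + strawberries with both tight: 22.03 servings and 0.7656 servings → $37.34.
avocado + spinach with both targets exact would need a negative amount; discard.
orange + strawberries: intersection lies outside the first quadrant.
orange + spinach with both tight: 1.326 servings and 3.568 servings → $4.25.
strawberries + spinach with both tight: 1.629 servings and 3.455 servings → $5.40.
So the least-cost plan costs $4.25.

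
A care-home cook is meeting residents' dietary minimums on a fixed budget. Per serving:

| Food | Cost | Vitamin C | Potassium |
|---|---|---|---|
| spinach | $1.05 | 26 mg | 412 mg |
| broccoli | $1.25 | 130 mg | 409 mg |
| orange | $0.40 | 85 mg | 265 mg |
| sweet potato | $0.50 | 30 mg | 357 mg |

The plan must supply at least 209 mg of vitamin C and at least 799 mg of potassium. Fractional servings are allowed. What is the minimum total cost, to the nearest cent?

For a min-cost LP with two ≥-constraints, a basic feasible solution has at most two positive variables.
spinach only: max(209/26, 799/412) = 8.038 servings → $8.44.
broccoli only: max(209/130, 799/409) = 1.954 servings → $2.44.
orange only: max(209/85, 799/265) = 3.015 servings → $1.21.
sweet potato only: max(209/30, 799/357) = 6.967 servings → $3.48.
spinach + broccoli with both tight: 0.4284 servings and 1.522 servings → $2.35.
spinach + orange with both tight: 0.4454 servings and 2.323 servings → $1.40.
spinach + sweet potato with both targets exact would need a negative amount; discard.
broccoli + orange: the both-tight solution has a negative serving — not a feasible corner.
broccoli + sweet potato with both tight: 1.483 servings and 0.5386 servings → $2.12.
orange + sweet potato with both tight: 2.261 servings and 0.5595 servings → $1.18.
Cheapest feasible corner: $1.18.

$1.18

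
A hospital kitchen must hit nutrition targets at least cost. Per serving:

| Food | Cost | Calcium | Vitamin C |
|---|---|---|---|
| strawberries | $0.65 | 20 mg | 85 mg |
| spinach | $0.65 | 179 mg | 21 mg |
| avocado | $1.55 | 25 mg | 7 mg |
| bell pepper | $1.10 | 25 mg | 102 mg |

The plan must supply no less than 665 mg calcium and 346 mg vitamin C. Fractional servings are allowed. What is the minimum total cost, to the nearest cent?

strawberries only: max(665/20, 346/85) = 33.25 servings → $21.61.
spinach only: max(665/179, 346/21) = 16.48 servings → $10.71.
avocado only: max(665/25, 346/7) = 49.43 servings → $76.61.
bell pepper only: max(665/25, 346/102) = 26.6 servings → $29.26.
strawberries + spinach with both tight: 3.242 servings and 3.353 servings → $4.29.
strawberries + avocado with both tight: 2.013 servings and 24.99 servings → $40.04.
strawberries + bell pepper: the both-tight solution has a negative serving — not a feasible corner.
spinach + avocado: the both-tight solution has a negative serving — not a feasible corner.
spinach + bell pepper with both tight: 3.337 servings and 2.705 servings → $5.14.
avocado + bell pepper with both tight: 24.92 servings and 1.682 servings → $40.47.
So the least-cost plan costs $4.29.

$4.29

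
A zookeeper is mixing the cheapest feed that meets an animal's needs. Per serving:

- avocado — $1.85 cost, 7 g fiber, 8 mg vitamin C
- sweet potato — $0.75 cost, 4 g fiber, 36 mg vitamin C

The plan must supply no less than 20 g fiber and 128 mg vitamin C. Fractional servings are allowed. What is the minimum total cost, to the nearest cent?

This is a tiny linear program; its minimum lies at a vertex of the feasible set. List the vertices and price them.
avocado only: max(20/7, 128/8) = 16 servings → $29.60.
sweet potato only: max(20/4, 128/36) = 5 servings → $3.75.
avocado + sweet potato with both tight: 0.9455 servings and 3.345 servings → $4.26.
So the least-cost plan costs $3.75.

$3.75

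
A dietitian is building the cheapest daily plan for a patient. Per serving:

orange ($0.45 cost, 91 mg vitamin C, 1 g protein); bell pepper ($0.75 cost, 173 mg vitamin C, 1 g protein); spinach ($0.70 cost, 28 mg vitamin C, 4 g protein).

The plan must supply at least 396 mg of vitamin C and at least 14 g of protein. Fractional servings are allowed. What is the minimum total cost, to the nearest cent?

For a min-cost LP with two ≥-constraints, a basic feasible solution has at most two positive variables.
orange only: max(396/91, 14/1) = 14 servings → $6.30.
bell pepper only: max(396/173, 14/1) = 14 servings → $10.50.
spinach only: max(396/28, 14/4) = 14.14 servings → $9.90.
orange + bell pepper: intersection lies outside the first quadrant.
orange + spinach with both tight: 3.548 servings and 2.613 servings → $3.43.
bell pepper + spinach with both tight: 1.795 servings and 3.051 servings → $3.48.
Cheapest feasible corner: $3.43.

$3.43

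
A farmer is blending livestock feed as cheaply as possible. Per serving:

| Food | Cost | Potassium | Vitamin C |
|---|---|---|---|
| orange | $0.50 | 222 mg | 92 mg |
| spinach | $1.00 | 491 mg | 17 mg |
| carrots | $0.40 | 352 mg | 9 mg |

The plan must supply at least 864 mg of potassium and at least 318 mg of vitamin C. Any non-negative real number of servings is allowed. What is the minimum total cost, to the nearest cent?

$1.83

A basic optimal solution has at most two foods positive. Try each food alone and each pair with both targets met exactly.
orange only: max(864/222, 318/92) = 3.892 servings → $1.95.
spinach only: max(864/491, 318/17) = 18.71 servings → $18.71.
carrots only: max(864/352, 318/9) = 35.33 servings → $14.13.
orange + spinach with both tight: 3.417 servings and 0.2148 servings → $1.92.
orange + carrots with both tight: 3.428 servings and 0.2926 servings → $1.83.
spinach + carrots: intersection lies outside the first quadrant.
So the least-cost plan costs $1.83.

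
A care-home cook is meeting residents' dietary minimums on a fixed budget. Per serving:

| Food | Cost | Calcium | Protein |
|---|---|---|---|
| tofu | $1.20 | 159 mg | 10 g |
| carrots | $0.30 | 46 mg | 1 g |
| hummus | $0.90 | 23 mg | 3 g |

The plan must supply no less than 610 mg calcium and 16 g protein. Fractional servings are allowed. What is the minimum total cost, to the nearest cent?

$4.05

Two binding constraints pin down two serving amounts, so the optimal mix uses at most two foods. The candidates are each food alone (scaled to the tighter of calcium/protein) and each pair with both constraints tight.
tofu only: max(610/159, 16/10) = 3.836 servings → $4.60.
carrots only: max(610/46, 16/1) = 16 servings → $4.80.
hummus only: max(610/23, 16/3) = 26.52 servings → $23.87.
tofu + carrots with both tight: 0.4186 servings and 11.81 servings → $4.05.
tofu + hummus with both targets exact would need a negative amount; discard.
carrots + hummus with both tight: 12.71 servings and 1.096 servings → $4.80.
The minimum over all feasible corners is $4.05.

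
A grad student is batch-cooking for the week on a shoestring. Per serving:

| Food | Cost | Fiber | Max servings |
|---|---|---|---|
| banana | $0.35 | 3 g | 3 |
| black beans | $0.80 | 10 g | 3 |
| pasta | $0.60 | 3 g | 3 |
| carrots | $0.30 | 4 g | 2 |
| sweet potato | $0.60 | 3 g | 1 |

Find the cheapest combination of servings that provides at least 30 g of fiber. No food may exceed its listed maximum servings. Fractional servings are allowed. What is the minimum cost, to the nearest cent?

Cost per g of fiber: carrots $0.0750, black beans $0.0800, banana $0.1167, pasta $0.2000, sweet potato $0.2000.
Take 2 servings of carrots: +8.0 g fiber for $0.60 (total $0.60, still need 22.0 g).
Take 2.2 servings of black beans: +22.0 g fiber for $1.76 (total $2.36, still need 0.0 g).
Greedy by cheapest-per-g is optimal for a single linear constraint, so the minimum cost is $2.36.

$2.36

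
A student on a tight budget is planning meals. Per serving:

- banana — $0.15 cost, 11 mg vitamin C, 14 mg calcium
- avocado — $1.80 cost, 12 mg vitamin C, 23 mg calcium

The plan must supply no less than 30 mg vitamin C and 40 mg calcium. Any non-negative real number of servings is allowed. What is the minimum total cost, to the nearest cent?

Minimising a linear cost over {vitamin C ≥ 30, calcium ≥ 40, servings ≥ 0} — the optimum is at a vertex, using one or two foods.
banana only: max(30/11, 40/14) = 2.857 servings → $0.43.
avocado only: max(30/12, 40/23) = 2.5 servings → $4.50.
banana + avocado with both tight: 2.471 servings and 0.2353 servings → $0.79.
So the least-cost plan costs $0.43.

$0.43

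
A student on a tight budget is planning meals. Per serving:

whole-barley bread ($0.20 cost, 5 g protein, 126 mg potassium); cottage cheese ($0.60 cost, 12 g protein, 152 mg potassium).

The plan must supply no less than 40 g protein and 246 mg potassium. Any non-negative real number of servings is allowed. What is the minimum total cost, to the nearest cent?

For a min-cost LP with two ≥-constraints, a basic feasible solution has at most two positive variables.
whole-barley bread only: max(40/5, 246/126) = 8 servings → $1.60.
cottage cheese only: max(40/12, 246/152) = 3.333 servings → $2.00.
whole-barley bread + cottage cheese: the both-tight solution has a negative serving — not a feasible corner.
Cheapest feasible corner: $1.60.

$1.60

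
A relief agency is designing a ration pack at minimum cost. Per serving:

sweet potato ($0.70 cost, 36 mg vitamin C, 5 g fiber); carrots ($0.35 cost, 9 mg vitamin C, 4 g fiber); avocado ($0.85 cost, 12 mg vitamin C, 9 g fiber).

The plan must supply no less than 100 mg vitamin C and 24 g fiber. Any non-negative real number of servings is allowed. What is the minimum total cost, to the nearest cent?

$2.59

An LP optimum is at a vertex; with two nutrient constraints at most two foods are used. Check each candidate.
sweet potato only: max(100/36, 24/5) = 4.8 servings → $3.36.
carrots only: max(100/9, 24/4) = 11.11 servings → $3.89.
avocado only: max(100/12, 24/9) = 8.333 servings → $7.08.
sweet potato + carrots with both tight: 1.859 servings and 3.677 servings → $2.59.
sweet potato + avocado with both tight: 2.318 servings and 1.379 servings → $2.79.
carrots + avocado: intersection lies outside the first quadrant.
So the least-cost plan costs $2.59.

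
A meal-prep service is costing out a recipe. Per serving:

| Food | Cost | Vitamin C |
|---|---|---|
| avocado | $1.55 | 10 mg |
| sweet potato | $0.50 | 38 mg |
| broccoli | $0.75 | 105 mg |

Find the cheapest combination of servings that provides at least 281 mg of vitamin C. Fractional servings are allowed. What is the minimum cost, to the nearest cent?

$2.01

Cost per mg of vitamin C: broccoli $0.0071, sweet potato $0.0132, avocado $0.1550.
With no serving limits, use only broccoli: 281 mg / 105 mg = 2.676 servings × $0.75 = $2.01.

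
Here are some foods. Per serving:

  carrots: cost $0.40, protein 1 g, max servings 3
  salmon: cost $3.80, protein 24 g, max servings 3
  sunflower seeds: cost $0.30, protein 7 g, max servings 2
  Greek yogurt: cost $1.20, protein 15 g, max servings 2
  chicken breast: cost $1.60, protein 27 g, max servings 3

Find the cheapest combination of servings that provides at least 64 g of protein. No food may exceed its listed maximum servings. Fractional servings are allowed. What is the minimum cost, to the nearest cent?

$3.56

Cost per g of protein: sunflower seeds $0.0429, chicken breast $0.0593, Greek yogurt $0.0800, salmon $0.1583, carrots $0.4000.
Take 2 servings of sunflower seeds: +14.0 g protein for $0.60 (total $0.60, still need 50.0 g).
Take 1.852 servings of chicken breast: +50.0 g protein for $2.96 (total $3.56, still need 0.0 g).
Filling from the cheapest source first is optimal under one linear minimum: $3.56.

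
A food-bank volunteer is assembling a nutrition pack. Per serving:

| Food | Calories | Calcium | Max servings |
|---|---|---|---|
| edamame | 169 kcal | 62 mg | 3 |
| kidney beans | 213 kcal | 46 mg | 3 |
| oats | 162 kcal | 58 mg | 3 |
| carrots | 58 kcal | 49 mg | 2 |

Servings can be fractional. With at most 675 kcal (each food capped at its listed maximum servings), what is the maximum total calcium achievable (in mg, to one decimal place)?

Calcium per kcal: carrots 0.8448, edamame 0.3669, oats 0.358, kidney beans 0.216.
Take 2 servings of carrots: uses 116 kcal, +98.0 mg calcium (running total 98.0 mg).
Take 3 servings of edamame: uses 507 kcal, +186.0 mg calcium (running total 284.0 mg).
Take 0.321 servings of oats: uses 52 kcal, +18.6 mg calcium (running total 302.6 mg).
Filling greedily by calcium-per-kcal is optimal for one linear limit, giving 302.6 mg.

302.6 mg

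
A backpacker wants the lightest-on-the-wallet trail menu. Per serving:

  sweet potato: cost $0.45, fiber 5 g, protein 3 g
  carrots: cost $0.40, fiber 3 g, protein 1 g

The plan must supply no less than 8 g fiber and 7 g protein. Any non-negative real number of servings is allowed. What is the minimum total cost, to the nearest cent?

$1.05

This is a tiny linear program; its minimum lies at a vertex of the feasible set. List the vertices and price them.
sweet potato only: max(8/5, 7/3) = 2.333 servings → $1.05.
carrots only: max(8/3, 7/1) = 7 servings → $2.80.
sweet potato + carrots with both targets exact would need a negative amount; discard.
So the least-cost plan costs $1.05.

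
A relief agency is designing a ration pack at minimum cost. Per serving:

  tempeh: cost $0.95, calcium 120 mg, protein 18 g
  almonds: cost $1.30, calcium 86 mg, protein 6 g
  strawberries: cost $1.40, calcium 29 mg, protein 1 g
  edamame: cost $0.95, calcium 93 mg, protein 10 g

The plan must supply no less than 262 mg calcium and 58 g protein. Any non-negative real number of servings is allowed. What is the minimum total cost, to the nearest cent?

Minimising a linear cost over {calcium ≥ 262, protein ≥ 58, servings ≥ 0} — the optimum is at a vertex, using one or two foods.
tempeh only: max(262/120, 58/18) = 3.222 servings → $3.06.
almonds only: max(262/86, 58/6) = 9.667 servings → $12.57.
strawberries only: max(262/29, 58/1) = 58 servings → $81.20.
edamame only: max(262/93, 58/10) = 5.8 servings → $5.51.
tempeh + almonds with both targets exact would need a negative amount; discard.
tempeh + strawberries: intersection lies outside the first quadrant.
tempeh + edamame: intersection lies outside the first quadrant.
almonds + strawberries: the both-tight solution has a negative serving — not a feasible corner.
almonds + edamame with both targets exact would need a negative amount; discard.
strawberries + edamame: intersection lies outside the first quadrant.
Cheapest feasible corner: $3.06.

$3.06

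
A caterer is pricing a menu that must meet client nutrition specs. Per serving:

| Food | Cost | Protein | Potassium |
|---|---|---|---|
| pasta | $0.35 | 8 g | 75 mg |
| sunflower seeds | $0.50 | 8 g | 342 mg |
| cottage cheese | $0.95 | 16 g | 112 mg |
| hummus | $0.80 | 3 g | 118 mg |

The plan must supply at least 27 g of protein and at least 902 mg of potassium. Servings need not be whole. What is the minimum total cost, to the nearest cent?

$1.55

This is a tiny linear program; its minimum lies at a vertex of the feasible set. List the vertices and price them.
pasta only: max(27/8, 902/75) = 12.03 servings → $4.21.
sunflower seeds only: max(27/8, 902/342) = 3.375 servings → $1.69.
cottage cheese only: max(27/16, 902/112) = 8.054 servings → $7.65.
hummus only: max(27/3, 902/118) = 9 servings → $7.20.
pasta + sunflower seeds with both tight: 0.9448 servings and 2.43 servings → $1.55.
pasta + cottage cheese: the both-tight solution has a negative serving — not a feasible corner.
pasta + hummus with both tight: 0.6676 servings and 7.22 servings → $6.01.
sunflower seeds + cottage cheese with both tight: 2.493 servings and 0.441 servings → $1.67.
sunflower seeds + hummus with both targets exact would need a negative amount; discard.
cottage cheese + hummus with both tight: 0.3093 servings and 7.351 servings → $6.17.
So the least-cost plan costs $1.55.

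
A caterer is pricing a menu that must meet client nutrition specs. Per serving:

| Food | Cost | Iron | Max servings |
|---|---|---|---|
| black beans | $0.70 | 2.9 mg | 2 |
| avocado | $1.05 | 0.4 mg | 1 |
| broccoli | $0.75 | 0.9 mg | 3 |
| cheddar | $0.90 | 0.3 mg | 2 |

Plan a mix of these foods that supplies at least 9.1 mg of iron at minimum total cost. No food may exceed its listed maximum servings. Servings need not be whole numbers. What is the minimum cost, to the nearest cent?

$5.30

Cost per mg of iron: black beans $0.2414, broccoli $0.8333, avocado $2.6250, cheddar $3.0000.
Take 2 servings of black beans: +5.8 mg iron for $1.40 (total $1.40, still need 3.3 mg).
Take 3 servings of broccoli: +2.7 mg iron for $2.25 (total $3.65, still need 0.6 mg).
Take 1 serving of avocado: +0.4 mg iron for $1.05 (total $4.70, still need 0.2 mg).
Take 0.6667 servings of cheddar: +0.2 mg iron for $0.60 (total $5.30, still need 0.0 mg).
Filling from the cheapest source first is optimal under one linear minimum: $5.30.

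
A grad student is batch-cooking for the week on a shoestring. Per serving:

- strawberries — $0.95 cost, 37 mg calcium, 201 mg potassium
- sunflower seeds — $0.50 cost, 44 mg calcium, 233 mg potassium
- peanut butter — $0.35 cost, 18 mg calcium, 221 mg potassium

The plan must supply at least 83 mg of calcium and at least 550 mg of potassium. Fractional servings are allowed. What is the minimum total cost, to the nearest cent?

An LP optimum is at a vertex; with two nutrient constraints at most two foods are used. Check each candidate.
strawberries only: max(83/37, 550/201) = 2.736 servings → $2.60.
sunflower seeds only: max(83/44, 550/233) = 2.361 servings → $1.18.
peanut butter only: max(83/18, 550/221) = 4.611 servings → $1.61.
strawberries + sunflower seeds with both targets exact would need a negative amount; discard.
strawberries + peanut butter with both tight: 1.852 servings and 0.8043 servings → $2.04.
sunflower seeds + peanut butter with both tight: 1.527 servings and 0.879 servings → $1.07.
So the least-cost plan costs $1.07.

$1.07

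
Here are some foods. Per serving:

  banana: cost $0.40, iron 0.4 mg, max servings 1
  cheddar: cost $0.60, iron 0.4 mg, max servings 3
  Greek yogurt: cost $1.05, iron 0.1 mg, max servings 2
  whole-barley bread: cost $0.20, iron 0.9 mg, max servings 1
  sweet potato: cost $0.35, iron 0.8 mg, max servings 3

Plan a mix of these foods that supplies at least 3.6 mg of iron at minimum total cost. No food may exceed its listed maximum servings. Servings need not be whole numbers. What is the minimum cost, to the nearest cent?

$1.55

Cost per mg of iron: whole-barley bread $0.2222, sweet potato $0.4375, banana $1.0000, cheddar $1.5000, Greek yogurt $10.5000.
Take 1 serving of whole-barley bread: +0.9 mg iron for $0.20 (total $0.20, still need 2.7 mg).
Take 3 servings of sweet potato: +2.4 mg iron for $1.05 (total $1.25, still need 0.3 mg).
Take 0.75 servings of banana: +0.3 mg iron for $0.30 (total $1.55, still need 0.0 mg).
Filling from the cheapest source first is optimal under one linear minimum: $1.55.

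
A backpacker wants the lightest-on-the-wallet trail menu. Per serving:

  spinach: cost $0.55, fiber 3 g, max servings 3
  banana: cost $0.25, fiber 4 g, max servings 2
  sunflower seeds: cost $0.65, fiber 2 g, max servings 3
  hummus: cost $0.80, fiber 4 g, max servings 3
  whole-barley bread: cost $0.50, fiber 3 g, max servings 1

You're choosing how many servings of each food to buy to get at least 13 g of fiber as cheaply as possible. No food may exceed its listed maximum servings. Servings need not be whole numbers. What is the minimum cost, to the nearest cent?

$1.37

Cost per g of fiber: banana $0.0625, whole-barley bread $0.1667, spinach $0.1833, hummus $0.2000, sunflower seeds $0.3250.
Take 2 servings of banana: +8.0 g fiber for $0.50 (total $0.50, still need 5.0 g).
Take 1 serving of whole-barley bread: +3.0 g fiber for $0.50 (total $1.00, still need 2.0 g).
Take 0.6667 servings of spinach: +2.0 g fiber for $0.37 (total $1.37, still need 0.0 g).
Greedy by cheapest-per-g is optimal for a single linear constraint, so the minimum cost is $1.37.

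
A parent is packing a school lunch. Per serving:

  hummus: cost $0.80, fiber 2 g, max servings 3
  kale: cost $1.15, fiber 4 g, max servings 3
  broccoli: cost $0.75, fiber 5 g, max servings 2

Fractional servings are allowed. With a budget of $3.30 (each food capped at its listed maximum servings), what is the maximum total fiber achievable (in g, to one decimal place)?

Fiber per dollar: broccoli 6.667, kale 3.478, hummus 2.5.
Take 2 servings of broccoli: spends $1.50, +10.0 g fiber (running total 10.0 g).
Take 1.565 servings of kale: spends $1.80, +6.3 g fiber (running total 16.3 g).
Filling greedily by fiber-per-dollar is optimal for one linear limit, giving 16.3 g.

16.3 g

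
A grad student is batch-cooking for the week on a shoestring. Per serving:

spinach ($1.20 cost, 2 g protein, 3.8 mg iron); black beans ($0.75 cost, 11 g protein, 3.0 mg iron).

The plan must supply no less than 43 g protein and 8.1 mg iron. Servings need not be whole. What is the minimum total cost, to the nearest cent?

$2.93

An LP optimum is at a vertex; with two nutrient constraints at most two foods are used. Check each candidate.
spinach only: max(43/2, 8.1/3.8) = 21.5 servings → $25.80.
black beans only: max(43/11, 8.1/3.0) = 3.909 servings → $2.93.
spinach + black beans with both targets exact would need a negative amount; discard.
The minimum over all feasible corners is $2.93.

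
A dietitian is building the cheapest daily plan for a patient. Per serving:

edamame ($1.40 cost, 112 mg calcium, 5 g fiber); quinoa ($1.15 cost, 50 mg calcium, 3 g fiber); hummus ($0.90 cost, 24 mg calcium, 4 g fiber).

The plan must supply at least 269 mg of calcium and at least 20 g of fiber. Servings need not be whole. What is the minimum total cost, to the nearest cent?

$5.00

At the optimum either one food covers both requirements or two foods hit both targets exactly; no other combination can be cheaper.
edamame only: max(269/112, 20/5) = 4 servings → $5.60.
quinoa only: max(269/50, 20/3) = 6.667 servings → $7.67.
hummus only: max(269/24, 20/4) = 11.21 servings → $10.09.
edamame + quinoa: the both-tight solution has a negative serving — not a feasible corner.
edamame + hummus with both tight: 1.817 servings and 2.729 servings → $5.00.
quinoa + hummus with both tight: 4.656 servings and 1.508 servings → $6.71.
The minimum over all feasible corners is $5.00.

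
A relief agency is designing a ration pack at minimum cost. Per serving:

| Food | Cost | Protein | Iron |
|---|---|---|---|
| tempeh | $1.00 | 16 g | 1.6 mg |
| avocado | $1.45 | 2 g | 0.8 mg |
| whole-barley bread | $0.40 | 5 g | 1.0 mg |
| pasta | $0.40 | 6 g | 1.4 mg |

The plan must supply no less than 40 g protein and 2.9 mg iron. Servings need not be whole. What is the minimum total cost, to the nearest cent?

$2.50

tempeh only: max(40/16, 2.9/1.6) = 2.5 servings → $2.50.
avocado only: max(40/2, 2.9/0.8) = 20 servings → $29.00.
whole-barley bread only: max(40/5, 2.9/1.0) = 8 servings → $3.20.
pasta only: max(40/6, 2.9/1.4) = 6.667 servings → $2.67.
tempeh + avocado: intersection lies outside the first quadrant.
tempeh + whole-barley bread: intersection lies outside the first quadrant.
tempeh + pasta: intersection lies outside the first quadrant.
avocado + whole-barley bread: intersection lies outside the first quadrant.
avocado + pasta with both targets exact would need a negative amount; discard.
whole-barley bread + pasta: the both-tight solution has a negative serving — not a feasible corner.
So the least-cost plan costs $2.50.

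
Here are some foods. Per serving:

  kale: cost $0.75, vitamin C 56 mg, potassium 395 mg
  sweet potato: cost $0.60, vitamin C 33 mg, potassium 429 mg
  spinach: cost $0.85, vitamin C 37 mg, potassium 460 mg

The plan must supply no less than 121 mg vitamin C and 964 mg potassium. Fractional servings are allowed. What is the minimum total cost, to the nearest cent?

$1.71

Compare the cost at each extreme point of the feasible region.
kale only: max(121/56, 964/395) = 2.441 servings → $1.83.
sweet potato only: max(121/33, 964/429) = 3.667 servings → $2.20.
spinach only: max(121/37, 964/460) = 3.27 servings → $2.78.
kale + sweet potato with both tight: 1.829 servings and 0.5632 servings → $1.71.
kale + spinach with both tight: 1.794 servings and 0.5553 servings → $1.82.
sweet potato + spinach: the both-tight solution has a negative serving — not a feasible corner.
The minimum over all feasible corners is $1.71.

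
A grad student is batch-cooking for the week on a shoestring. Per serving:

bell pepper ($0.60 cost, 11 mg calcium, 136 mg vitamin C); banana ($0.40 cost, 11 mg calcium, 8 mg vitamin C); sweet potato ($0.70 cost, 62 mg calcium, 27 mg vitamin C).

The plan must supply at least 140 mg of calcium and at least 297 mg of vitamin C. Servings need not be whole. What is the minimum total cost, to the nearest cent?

$2.44

bell pepper only: max(140/11, 297/136) = 12.73 servings → $7.64.
banana only: max(140/11, 297/8) = 37.12 servings → $14.85.
sweet potato only: max(140/62, 297/27) = 11 servings → $7.70.
bell pepper + banana with both tight: 1.525 servings and 11.2 servings → $5.40.
bell pepper + sweet potato with both tight: 1.799 servings and 1.939 servings → $2.44.
banana + sweet potato: intersection lies outside the first quadrant.
So the least-cost plan costs $2.44.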